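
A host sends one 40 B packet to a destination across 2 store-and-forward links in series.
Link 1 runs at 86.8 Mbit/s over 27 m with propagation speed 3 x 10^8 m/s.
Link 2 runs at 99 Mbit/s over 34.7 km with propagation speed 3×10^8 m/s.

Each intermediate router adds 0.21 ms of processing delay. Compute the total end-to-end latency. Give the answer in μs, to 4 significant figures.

L = 40 × 8 = 320 bits.
Transmission delays (L/R per hop): 3.68664, 3.23232 μs; sum = 6.91896 μs.
Propagation delays (d/s per hop): 0.09, 115.667 μs; sum = 115.757 μs.
Processing at 1 router(s): 1 × 0.21 ms = 210 μs.
End-to-end = 332.7 μs.

332.7 μs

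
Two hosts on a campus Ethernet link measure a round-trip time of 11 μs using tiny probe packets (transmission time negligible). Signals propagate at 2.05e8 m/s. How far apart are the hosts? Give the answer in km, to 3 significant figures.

One-way propagation = RTT/2 = 5.5 μs.
d = s × t = 2.05e+08 × 5.5e-06 = 1.13 km.

1.13 km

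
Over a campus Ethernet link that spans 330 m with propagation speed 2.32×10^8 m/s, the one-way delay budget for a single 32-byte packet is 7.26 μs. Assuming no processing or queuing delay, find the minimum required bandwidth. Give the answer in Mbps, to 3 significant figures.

43.9 Mbps

L = 256 bits.
Propagation delay = 330 / 2.32e+08 = 1.42241 μs.
Transmission budget = 7.26 − 1.42241 = 5.83759 μs.
R ≥ L / t_tx = 256 bits / 5.83759e-06 s = 43.9 Mbps.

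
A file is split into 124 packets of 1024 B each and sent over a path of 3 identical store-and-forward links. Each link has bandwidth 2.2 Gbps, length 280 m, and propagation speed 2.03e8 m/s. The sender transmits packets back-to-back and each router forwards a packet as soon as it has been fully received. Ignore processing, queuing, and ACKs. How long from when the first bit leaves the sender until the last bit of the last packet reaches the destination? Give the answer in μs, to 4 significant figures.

Per-hop transmission t_tx = L/R = 8192/2200000000 = 3.72364 μs.
Per-hop propagation t_prop = 280/2.03e+08 = 1.37931 μs.
Pipeline fill: first packet needs 3·t_tx to clear all hops; remaining 123 packets each add one t_tx.
Total = (3+124-1)·t_tx + 3·t_prop = 126·3.72364 + 3·1.37931 = 473.3 μs.

473.3 μs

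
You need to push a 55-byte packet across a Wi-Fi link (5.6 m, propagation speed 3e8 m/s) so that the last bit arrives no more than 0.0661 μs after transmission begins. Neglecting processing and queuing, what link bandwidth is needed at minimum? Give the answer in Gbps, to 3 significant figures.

L = 440 bits.
Propagation delay = 5.6 / 300000000 = 0.0186667 μs.
Transmission budget = 0.0661 − 0.0186667 = 0.0474333 μs.
R ≥ L / t_tx = 440 bits / 4.74333e-08 s = 9.28 Gbps.

9.28 Gbps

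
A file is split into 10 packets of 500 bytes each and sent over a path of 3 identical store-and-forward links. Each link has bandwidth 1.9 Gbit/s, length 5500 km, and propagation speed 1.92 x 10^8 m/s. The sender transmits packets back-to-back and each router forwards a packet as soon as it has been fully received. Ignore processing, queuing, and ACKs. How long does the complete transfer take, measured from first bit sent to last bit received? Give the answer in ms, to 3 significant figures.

Per-hop transmission t_tx = L/R = 4000/1900000000 = 0.00210526 ms.
Per-hop propagation t_prop = 5500000/192000000 = 28.6458 ms.
Pipeline fill: first packet needs 3·t_tx to clear all hops; remaining 9 packets each add one t_tx.
Total = (3+10-1)·t_tx + 3·t_prop = 12·0.00210526 + 3·28.6458 = 86.0 ms.

86.0 ms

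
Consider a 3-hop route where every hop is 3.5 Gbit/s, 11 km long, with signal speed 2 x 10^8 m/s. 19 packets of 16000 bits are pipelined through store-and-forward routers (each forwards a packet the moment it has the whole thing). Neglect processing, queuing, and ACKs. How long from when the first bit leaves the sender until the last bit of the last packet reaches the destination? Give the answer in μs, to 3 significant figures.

261 μs

Per-hop transmission t_tx = L/R = 16000/3500000000 = 4.57143 μs.
Per-hop propagation t_prop = 11000/200000000 = 55 μs.
Pipeline fill: first packet needs 3·t_tx to clear all hops; remaining 18 packets each add one t_tx.
Total = (3+19-1)·t_tx + 3·t_prop = 21·4.57143 + 3·55 = 261 μs.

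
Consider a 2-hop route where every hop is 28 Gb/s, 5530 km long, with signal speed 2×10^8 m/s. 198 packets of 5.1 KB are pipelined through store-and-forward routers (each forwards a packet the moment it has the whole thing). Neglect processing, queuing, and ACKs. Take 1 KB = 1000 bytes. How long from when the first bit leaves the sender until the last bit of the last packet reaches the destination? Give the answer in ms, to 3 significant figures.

Per-hop transmission t_tx = L/R = 40800/28000000000 = 0.00145714 ms.
Per-hop propagation t_prop = 5530000/200000000 = 27.65 ms.
Pipeline fill: first packet needs 2·t_tx to clear all hops; remaining 197 packets each add one t_tx.
Total = (2+198-1)·t_tx + 2·t_prop = 199·0.00145714 + 2·27.65 = 55.6 ms.

55.6 ms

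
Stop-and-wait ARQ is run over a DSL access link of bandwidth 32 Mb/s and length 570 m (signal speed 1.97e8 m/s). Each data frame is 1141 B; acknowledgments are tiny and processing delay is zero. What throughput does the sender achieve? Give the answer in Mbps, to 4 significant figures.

t_tx = L/R = 9128/32000000 = 0.00028525 s.
t_prop = 570/197000000 = 2.8934e-06 s; RTT = 5.7868e-06 s.
Cycle = t_tx + RTT = 0.000291037 s.
Throughput = L / cycle = 9128 / 0.000291037 = 31.36 Mbps.

31.36 Mbps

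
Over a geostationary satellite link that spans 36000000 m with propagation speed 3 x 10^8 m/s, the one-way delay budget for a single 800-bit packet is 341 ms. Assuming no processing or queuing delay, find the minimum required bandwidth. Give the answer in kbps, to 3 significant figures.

Propagation delay = 36000000 / 300000000 = 120 ms.
Transmission budget = 341 − 120 = 221 ms.
R ≥ L / t_tx = 800 bits / 0.221 s = 3.62 kbps.

3.62 kbps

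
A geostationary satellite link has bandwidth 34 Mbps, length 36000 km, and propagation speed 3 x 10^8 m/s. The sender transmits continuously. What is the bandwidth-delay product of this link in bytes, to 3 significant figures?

510000 bytes

Propagation delay = 36000000 / 300000000 = 0.12 s.
BDP = R × t_prop = 34000000 × 0.12 = 4080000 bits.
In bytes: 4080000/8 = 510000 bytes.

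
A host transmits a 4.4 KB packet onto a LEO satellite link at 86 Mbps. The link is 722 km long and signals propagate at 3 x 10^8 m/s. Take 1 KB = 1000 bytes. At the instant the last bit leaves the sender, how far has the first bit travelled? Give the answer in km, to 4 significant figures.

t_tx = L/R = 35200/86000000 = 0.000409302 s.
Distance = s × t_tx = 300000000 × 0.000409302 = 122.8 km.

122.8 km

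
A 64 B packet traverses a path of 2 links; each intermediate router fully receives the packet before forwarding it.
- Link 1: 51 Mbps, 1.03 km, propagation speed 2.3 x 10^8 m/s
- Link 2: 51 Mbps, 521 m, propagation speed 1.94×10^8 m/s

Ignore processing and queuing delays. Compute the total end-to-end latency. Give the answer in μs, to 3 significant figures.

27.2 μs

L = 64 × 8 = 512 bits.
Transmission delay per hop = L/R = 512/51000000 = 10.0392 μs; 2 hops → 20.0784 μs.
Propagation delays (d/s per hop): 4.47826, 2.68557 μs; sum = 7.16383 μs.
End-to-end = 27.2 μs.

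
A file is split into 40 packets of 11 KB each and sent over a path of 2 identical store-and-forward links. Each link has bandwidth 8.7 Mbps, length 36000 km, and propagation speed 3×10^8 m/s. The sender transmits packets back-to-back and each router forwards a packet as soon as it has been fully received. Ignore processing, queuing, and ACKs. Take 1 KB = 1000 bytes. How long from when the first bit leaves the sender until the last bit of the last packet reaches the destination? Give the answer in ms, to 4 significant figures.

654.7 ms

Per-hop transmission t_tx = L/R = 88000/8700000 = 10.1149 ms.
Per-hop propagation t_prop = 36000000/300000000 = 120 ms.
Pipeline fill: first packet needs 2·t_tx to clear all hops; remaining 39 packets each add one t_tx.
Total = (2+40-1)·t_tx + 2·t_prop = 41·10.1149 + 2·120 = 654.7 ms.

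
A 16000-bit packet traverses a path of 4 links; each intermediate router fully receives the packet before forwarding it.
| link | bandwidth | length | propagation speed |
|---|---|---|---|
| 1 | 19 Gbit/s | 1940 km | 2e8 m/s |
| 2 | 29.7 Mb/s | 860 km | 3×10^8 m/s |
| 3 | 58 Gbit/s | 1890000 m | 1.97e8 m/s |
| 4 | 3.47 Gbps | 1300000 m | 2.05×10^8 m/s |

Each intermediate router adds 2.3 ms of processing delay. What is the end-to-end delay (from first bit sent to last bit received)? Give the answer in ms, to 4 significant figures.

Transmission delays (L/R per hop): 0.000842105, 0.538721, 0.000275862, 0.00461095 ms; sum = 0.544449 ms.
Propagation delays (d/s per hop): 9.7, 2.86667, 9.59391, 6.34146 ms; sum = 28.502 ms.
Processing at 3 router(s): 3 × 2.3 ms = 6.9 ms.
End-to-end = 35.95 ms.

35.95 ms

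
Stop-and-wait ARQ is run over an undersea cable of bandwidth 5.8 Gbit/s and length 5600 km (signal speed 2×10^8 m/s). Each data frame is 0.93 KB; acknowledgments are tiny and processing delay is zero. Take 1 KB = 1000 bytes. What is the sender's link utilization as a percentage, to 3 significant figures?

t_tx = L/R = 7440/5800000000 = 1.28276e-06 s.
t_prop = 5600000/200000000 = 0.028 s; RTT = 0.056 s.
Cycle = t_tx + RTT = 0.0560013 s.
Utilization = t_tx / cycle = 1.28276e-06/0.0560013 = 0.00229 %.

0.00229 %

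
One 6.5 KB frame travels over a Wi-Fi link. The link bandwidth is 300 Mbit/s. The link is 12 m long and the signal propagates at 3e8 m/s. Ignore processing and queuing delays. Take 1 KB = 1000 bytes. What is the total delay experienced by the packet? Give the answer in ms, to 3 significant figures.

0.173 ms

L = 52000 bits.
Transmission delay = L/R = 52000 / 300000000 = 0.173333 ms.
Propagation delay = d/s = 12 m / 300000000 m/s = 4e-05 ms.
Total = 0.173 ms.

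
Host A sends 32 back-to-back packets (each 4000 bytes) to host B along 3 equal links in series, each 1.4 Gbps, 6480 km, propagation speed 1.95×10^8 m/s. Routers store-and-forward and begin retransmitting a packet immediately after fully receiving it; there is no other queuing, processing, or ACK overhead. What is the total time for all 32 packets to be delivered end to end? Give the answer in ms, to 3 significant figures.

Per-hop transmission t_tx = L/R = 32000/1400000000 = 0.0228571 ms.
Per-hop propagation t_prop = 6480000/195000000 = 33.2308 ms.
Pipeline fill: first packet needs 3·t_tx to clear all hops; remaining 31 packets each add one t_tx.
Total = (3+32-1)·t_tx + 3·t_prop = 34·0.0228571 + 3·33.2308 = 100 ms.

100 ms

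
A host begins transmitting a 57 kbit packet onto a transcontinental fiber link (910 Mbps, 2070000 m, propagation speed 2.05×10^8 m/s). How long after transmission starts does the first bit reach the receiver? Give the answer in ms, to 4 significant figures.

10.10 ms

First bit experiences only propagation delay: d/s = 2070000/2.05e+08 = 10.10 ms.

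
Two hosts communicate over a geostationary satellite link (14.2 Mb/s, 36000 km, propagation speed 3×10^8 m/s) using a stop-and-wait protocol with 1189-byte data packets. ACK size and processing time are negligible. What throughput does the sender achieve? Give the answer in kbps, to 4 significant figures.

t_tx = L/R = 9512/14200000 = 0.000669859 s.
t_prop = 36000000/300000000 = 0.12 s; RTT = 0.24 s.
Cycle = t_tx + RTT = 0.24067 s.
Throughput = L / cycle = 9512 / 0.24067 = 39.52 kbps.

39.52 kbps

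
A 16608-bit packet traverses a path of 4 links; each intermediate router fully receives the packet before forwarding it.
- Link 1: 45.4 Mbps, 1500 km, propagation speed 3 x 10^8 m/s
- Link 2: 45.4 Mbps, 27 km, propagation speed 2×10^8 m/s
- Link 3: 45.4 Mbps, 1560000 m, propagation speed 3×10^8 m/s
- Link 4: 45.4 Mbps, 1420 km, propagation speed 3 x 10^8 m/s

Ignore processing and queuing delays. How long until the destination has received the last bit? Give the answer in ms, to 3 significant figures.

Transmission delay per hop = L/R = 16608/45400000 = 0.365815 ms; 4 hops → 1.46326 ms.
Propagation delays (d/s per hop): 5, 0.135, 5.2, 4.73333 ms; sum = 15.0683 ms.
End-to-end = 16.5 ms.

16.5 ms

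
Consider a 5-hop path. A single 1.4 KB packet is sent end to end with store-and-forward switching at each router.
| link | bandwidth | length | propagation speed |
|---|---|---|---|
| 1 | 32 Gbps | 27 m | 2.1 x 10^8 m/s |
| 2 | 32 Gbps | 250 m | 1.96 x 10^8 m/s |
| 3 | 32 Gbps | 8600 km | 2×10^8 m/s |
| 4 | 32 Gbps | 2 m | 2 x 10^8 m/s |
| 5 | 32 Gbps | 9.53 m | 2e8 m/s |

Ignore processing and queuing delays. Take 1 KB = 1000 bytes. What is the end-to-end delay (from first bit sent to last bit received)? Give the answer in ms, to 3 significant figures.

43.0 ms

L = 11200 bits.
Transmission delay per hop = L/R = 11200/32000000000 = 0.00035 ms; 5 hops → 0.00175 ms.
Propagation delays (d/s per hop): 0.000128571, 0.00127551, 43, 1e-05, 4.765e-05 ms; sum = 43.0015 ms.
End-to-end = 43.0 ms.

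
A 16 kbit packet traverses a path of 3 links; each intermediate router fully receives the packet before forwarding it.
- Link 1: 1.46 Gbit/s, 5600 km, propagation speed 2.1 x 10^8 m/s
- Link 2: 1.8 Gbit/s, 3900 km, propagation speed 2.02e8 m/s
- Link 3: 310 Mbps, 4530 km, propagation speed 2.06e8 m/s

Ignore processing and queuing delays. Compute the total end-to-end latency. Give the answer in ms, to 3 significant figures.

68.0 ms

L = 16000 bits.
Transmission delays (L/R per hop): 0.0109589, 0.00888889, 0.0516129 ms; sum = 0.0714607 ms.
Propagation delays (d/s per hop): 26.6667, 19.3069, 21.9903 ms; sum = 67.9639 ms.
End-to-end = 68.0 ms.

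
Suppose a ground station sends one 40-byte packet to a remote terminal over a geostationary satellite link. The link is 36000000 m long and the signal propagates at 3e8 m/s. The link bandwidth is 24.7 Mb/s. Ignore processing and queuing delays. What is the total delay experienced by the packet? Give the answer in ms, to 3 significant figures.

120 ms

L = 40 × 8 = 320 bits.
Transmission delay = L/R = 320 / 24700000 = 0.0129555 ms.
Propagation delay = d/s = 36000000 m / 300000000 m/s = 120 ms.
Total = 120 ms.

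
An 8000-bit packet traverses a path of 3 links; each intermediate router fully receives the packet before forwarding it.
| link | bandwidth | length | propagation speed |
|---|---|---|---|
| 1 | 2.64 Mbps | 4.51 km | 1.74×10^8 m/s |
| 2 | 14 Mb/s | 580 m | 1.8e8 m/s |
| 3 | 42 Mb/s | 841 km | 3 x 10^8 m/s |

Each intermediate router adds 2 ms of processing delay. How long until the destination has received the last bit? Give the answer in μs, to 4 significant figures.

Transmission delays (L/R per hop): 3030.3, 571.429, 190.476 μs; sum = 3792.21 μs.
Propagation delays (d/s per hop): 25.9195, 3.22222, 2803.33 μs; sum = 2832.48 μs.
Processing at 2 router(s): 2 × 2 ms = 4000 μs.
End-to-end = 10620 μs.

10620 μs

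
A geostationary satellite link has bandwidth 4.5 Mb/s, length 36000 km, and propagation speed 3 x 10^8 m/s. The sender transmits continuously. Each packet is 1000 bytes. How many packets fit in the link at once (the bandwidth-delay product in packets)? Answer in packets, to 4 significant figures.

Propagation delay = 36000000 / 300000000 = 0.12 s.
BDP = R × t_prop = 4500000 × 0.12 = 540000 bits.
In packets of 8000 bits: 67.50 packets.

67.50 packets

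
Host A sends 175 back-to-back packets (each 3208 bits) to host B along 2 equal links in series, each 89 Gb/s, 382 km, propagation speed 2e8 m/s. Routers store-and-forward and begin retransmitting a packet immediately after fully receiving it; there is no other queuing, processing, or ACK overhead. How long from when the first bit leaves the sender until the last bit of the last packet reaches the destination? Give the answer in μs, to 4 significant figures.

3826 μs

Per-hop transmission t_tx = L/R = 3208/89000000000 = 0.0360449 μs.
Per-hop propagation t_prop = 382000/200000000 = 1910 μs.
Pipeline fill: first packet needs 2·t_tx to clear all hops; remaining 174 packets each add one t_tx.
Total = (2+175-1)·t_tx + 2·t_prop = 176·0.0360449 + 2·1910 = 3826 μs.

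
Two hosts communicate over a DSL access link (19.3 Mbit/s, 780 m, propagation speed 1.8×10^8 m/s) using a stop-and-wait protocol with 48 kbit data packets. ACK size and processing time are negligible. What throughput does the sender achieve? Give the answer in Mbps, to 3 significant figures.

t_tx = L/R = 48000/19300000 = 0.00248705 s.
t_prop = 780/180000000 = 4.33333e-06 s; RTT = 8.66667e-06 s.
Cycle = t_tx + RTT = 0.00249571 s.
Throughput = L / cycle = 48000 / 0.00249571 = 19.2 Mbps.

19.2 Mbps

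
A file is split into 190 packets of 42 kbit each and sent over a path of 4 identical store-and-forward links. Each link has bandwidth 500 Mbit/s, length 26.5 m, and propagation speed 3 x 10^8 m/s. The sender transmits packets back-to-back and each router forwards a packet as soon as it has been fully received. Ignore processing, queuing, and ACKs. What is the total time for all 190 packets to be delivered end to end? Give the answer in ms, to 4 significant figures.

Per-hop transmission t_tx = L/R = 42000/500000000 = 0.084 ms.
Per-hop propagation t_prop = 26.5/300000000 = 8.83333e-05 ms.
Pipeline fill: first packet needs 4·t_tx to clear all hops; remaining 189 packets each add one t_tx.
Total = (4+190-1)·t_tx + 4·t_prop = 193·0.084 + 4·8.83333e-05 = 16.21 ms.

16.21 ms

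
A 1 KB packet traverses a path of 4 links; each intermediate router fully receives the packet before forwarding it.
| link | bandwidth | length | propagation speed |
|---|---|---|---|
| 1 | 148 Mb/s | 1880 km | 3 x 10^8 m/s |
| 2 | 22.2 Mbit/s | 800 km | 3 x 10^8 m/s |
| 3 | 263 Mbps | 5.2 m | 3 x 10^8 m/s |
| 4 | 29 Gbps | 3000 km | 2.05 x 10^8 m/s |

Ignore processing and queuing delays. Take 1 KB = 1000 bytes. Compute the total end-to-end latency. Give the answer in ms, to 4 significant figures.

L = 8000 bits.
Transmission delays (L/R per hop): 0.0540541, 0.36036, 0.0304183, 0.000275862 ms; sum = 0.445109 ms.
Propagation delays (d/s per hop): 6.26667, 2.66667, 1.73333e-05, 14.6341 ms; sum = 23.5675 ms.
End-to-end = 24.01 ms.

24.01 ms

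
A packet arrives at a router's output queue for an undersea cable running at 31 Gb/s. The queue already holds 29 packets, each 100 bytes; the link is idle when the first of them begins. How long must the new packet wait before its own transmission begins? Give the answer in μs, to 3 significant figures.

Each queued packet: L/R = 800/31000000000 = 0.0258065 μs.
29 queued → 0.748387 μs.
Queuing delay = 0.748 μs.

0.748 μs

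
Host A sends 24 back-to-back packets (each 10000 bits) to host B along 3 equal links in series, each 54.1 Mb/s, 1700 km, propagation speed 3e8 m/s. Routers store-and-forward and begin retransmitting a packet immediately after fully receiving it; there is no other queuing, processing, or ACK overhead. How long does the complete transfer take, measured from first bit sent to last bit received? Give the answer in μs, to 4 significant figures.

Per-hop transmission t_tx = L/R = 10000/54100000 = 184.843 μs.
Per-hop propagation t_prop = 1700000/300000000 = 5666.67 μs.
Pipeline fill: first packet needs 3·t_tx to clear all hops; remaining 23 packets each add one t_tx.
Total = (3+24-1)·t_tx + 3·t_prop = 26·184.843 + 3·5666.67 = 21810 μs.

21810 μs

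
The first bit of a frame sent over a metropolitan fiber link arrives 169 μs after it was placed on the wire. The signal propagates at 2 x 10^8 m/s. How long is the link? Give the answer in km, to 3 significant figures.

d = s × t_prop = 200000000 × 0.000169 = 33.8 km.

33.8 km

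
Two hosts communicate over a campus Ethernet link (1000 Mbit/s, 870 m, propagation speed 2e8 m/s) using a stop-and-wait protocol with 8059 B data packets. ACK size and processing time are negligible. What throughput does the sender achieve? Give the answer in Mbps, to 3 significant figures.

t_tx = L/R = 64472/1000000000 = 6.4472e-05 s.
t_prop = 870/200000000 = 4.35e-06 s; RTT = 8.7e-06 s.
Cycle = t_tx + RTT = 7.3172e-05 s.
Throughput = L / cycle = 64472 / 7.3172e-05 = 881 Mbps.

881 Mbps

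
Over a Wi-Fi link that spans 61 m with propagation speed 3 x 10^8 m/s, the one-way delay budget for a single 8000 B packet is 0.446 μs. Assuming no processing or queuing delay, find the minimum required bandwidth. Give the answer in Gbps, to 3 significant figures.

L = 64000 bits.
Propagation delay = 61 / 300000000 = 0.203333 μs.
Transmission budget = 0.446 − 0.203333 = 0.242667 μs.
R ≥ L / t_tx = 64000 bits / 2.42667e-07 s = 264 Gbps.

264 Gbps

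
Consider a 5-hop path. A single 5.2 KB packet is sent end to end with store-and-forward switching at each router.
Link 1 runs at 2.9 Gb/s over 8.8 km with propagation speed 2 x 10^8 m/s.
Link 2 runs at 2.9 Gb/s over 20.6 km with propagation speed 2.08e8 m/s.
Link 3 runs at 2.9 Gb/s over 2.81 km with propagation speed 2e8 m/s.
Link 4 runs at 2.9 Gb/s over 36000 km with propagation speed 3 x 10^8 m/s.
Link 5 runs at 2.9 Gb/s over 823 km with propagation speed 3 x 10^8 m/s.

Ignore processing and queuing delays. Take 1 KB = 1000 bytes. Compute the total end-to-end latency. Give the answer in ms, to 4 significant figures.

123.0 ms

L = 41600 bits.
Transmission delay per hop = L/R = 41600/2900000000 = 0.0143448 ms; 5 hops → 0.0717241 ms.
Propagation delays (d/s per hop): 0.044, 0.0990385, 0.01405, 120, 2.74333 ms; sum = 122.9 ms.
End-to-end = 123.0 ms.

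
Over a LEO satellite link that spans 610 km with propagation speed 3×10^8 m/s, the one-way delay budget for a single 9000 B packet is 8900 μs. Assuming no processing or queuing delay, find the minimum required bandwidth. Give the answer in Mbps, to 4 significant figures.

10.49 Mbps

L = 72000 bits.
Propagation delay = 610000 / 300000000 = 2033.33 μs.
Transmission budget = 8900 − 2033.33 = 6866.67 μs.
R ≥ L / t_tx = 72000 bits / 0.00686667 s = 10.49 Mbps.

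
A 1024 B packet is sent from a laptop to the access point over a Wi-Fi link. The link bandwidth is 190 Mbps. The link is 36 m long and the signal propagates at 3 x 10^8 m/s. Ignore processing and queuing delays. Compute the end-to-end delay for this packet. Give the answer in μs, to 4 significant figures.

L = 1024 × 8 = 8192 bits.
Transmission delay = L/R = 8192 / 190000000 = 43.1158 μs.
Propagation delay = d/s = 36 m / 300000000 m/s = 0.12 μs.
Total = 43.24 μs.

43.24 μs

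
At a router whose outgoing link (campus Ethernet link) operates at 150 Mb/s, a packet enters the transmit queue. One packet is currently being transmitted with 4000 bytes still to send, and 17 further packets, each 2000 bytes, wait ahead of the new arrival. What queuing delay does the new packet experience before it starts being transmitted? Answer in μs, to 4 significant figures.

Each queued packet: L/R = 16000/150000000 = 106.667 μs.
17 queued → 1813.33 μs.
Plus remaining 32000 bits of current packet: 213.333 μs.
Queuing delay = 2027 μs.

2027 μs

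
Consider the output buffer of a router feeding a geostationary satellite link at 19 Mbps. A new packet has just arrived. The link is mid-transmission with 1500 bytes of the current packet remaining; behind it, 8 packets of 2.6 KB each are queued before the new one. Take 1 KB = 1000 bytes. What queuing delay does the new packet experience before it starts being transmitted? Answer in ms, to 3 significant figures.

Each queued packet: L/R = 20800/19000000 = 1.09474 ms.
8 queued → 8.75789 ms.
Plus remaining 12000 bits of current packet: 0.631579 ms.
Queuing delay = 9.39 ms.

9.39 ms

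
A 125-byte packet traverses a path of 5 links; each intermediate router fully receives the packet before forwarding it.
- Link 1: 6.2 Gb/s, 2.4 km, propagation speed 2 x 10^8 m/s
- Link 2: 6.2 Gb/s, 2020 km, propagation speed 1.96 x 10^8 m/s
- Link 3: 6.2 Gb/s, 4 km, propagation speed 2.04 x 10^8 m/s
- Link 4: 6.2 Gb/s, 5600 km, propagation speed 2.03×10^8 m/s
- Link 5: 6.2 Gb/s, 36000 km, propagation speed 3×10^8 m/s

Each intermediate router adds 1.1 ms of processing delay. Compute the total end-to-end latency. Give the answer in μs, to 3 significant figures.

162000 μs

L = 125 × 8 = 1000 bits.
Transmission delay per hop = L/R = 1000/6200000000 = 0.16129 μs; 5 hops → 0.806452 μs.
Propagation delays (d/s per hop): 12, 10306.1, 19.6078, 27586.2, 120000 μs; sum = 157924 μs.
Processing at 4 router(s): 4 × 1.1 ms = 4400 μs.
End-to-end = 162000 μs.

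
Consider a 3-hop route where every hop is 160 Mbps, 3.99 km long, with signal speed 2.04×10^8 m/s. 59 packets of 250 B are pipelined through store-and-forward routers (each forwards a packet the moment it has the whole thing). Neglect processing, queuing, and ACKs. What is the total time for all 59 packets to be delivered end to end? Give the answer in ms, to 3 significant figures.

Per-hop transmission t_tx = L/R = 2000/160000000 = 0.0125 ms.
Per-hop propagation t_prop = 3990/204000000 = 0.0195588 ms.
Pipeline fill: first packet needs 3·t_tx to clear all hops; remaining 58 packets each add one t_tx.
Total = (3+59-1)·t_tx + 3·t_prop = 61·0.0125 + 3·0.0195588 = 0.821 ms.

0.821 ms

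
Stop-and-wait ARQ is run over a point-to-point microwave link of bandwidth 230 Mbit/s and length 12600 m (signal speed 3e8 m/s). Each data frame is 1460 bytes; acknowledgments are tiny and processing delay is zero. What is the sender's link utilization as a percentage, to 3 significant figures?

37.7 %

t_tx = L/R = 11680/230000000 = 5.07826e-05 s.
t_prop = 12600/300000000 = 4.2e-05 s; RTT = 8.4e-05 s.
Cycle = t_tx + RTT = 0.000134783 s.
Utilization = t_tx / cycle = 5.07826e-05/0.000134783 = 37.7 %.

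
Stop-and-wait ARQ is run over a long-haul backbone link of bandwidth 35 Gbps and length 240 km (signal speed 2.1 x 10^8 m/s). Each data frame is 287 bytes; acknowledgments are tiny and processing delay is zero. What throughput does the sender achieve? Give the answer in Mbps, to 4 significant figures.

1.004 Mbps

t_tx = L/R = 2296/35000000000 = 6.56e-08 s.
t_prop = 240000/210000000 = 0.00114286 s; RTT = 0.00228571 s.
Cycle = t_tx + RTT = 0.00228578 s.
Throughput = L / cycle = 2296 / 0.00228578 = 1.004 Mbps.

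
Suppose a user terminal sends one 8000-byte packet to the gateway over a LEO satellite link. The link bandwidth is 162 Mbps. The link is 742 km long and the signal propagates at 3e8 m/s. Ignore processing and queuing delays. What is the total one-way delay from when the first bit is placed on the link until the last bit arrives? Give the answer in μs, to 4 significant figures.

2868 μs

L = 8000 × 8 = 64000 bits.
Transmission delay = L/R = 64000 / 162000000 = 395.062 μs.
Propagation delay = d/s = 742000 m / 300000000 m/s = 2473.33 μs.
Total = 2868 μs.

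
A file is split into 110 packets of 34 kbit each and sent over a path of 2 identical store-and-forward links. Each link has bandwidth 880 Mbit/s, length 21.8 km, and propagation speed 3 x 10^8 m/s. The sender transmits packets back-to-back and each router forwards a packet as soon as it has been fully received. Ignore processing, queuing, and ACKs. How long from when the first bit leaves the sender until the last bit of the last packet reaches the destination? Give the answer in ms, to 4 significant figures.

Per-hop transmission t_tx = L/R = 34000/880000000 = 0.0386364 ms.
Per-hop propagation t_prop = 21800/300000000 = 0.0726667 ms.
Pipeline fill: first packet needs 2·t_tx to clear all hops; remaining 109 packets each add one t_tx.
Total = (2+110-1)·t_tx + 2·t_prop = 111·0.0386364 + 2·0.0726667 = 4.434 ms.

4.434 ms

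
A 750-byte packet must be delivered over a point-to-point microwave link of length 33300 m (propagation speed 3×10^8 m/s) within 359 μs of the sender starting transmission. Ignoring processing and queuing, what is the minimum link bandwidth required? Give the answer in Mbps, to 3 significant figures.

L = 6000 bits.
Propagation delay = 33300 / 300000000 = 111 μs.
Transmission budget = 359 − 111 = 248 μs.
R ≥ L / t_tx = 6000 bits / 0.000248 s = 24.2 Mbps.

24.2 Mbps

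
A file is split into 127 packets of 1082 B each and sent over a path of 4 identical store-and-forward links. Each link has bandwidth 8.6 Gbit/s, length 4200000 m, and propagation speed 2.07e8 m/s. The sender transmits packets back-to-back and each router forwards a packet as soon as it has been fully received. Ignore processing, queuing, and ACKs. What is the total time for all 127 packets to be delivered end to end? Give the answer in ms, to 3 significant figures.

81.3 ms

Per-hop transmission t_tx = L/R = 8656/8600000000 = 0.00100651 ms.
Per-hop propagation t_prop = 4200000/2.07e+08 = 20.2899 ms.
Pipeline fill: first packet needs 4·t_tx to clear all hops; remaining 126 packets each add one t_tx.
Total = (4+127-1)·t_tx + 4·t_prop = 130·0.00100651 + 4·20.2899 = 81.3 ms.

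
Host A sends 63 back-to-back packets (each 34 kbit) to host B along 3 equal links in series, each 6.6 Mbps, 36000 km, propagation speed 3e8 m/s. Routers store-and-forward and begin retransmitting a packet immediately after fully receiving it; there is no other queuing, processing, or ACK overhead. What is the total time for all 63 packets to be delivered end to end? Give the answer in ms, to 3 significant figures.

695 ms

Per-hop transmission t_tx = L/R = 34000/6600000 = 5.15152 ms.
Per-hop propagation t_prop = 36000000/300000000 = 120 ms.
Pipeline fill: first packet needs 3·t_tx to clear all hops; remaining 62 packets each add one t_tx.
Total = (3+63-1)·t_tx + 3·t_prop = 65·5.15152 + 3·120 = 695 ms.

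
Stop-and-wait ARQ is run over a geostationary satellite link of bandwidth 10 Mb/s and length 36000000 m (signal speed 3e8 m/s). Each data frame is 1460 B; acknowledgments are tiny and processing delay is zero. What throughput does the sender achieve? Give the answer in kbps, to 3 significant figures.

48.4 kbps

t_tx = L/R = 11680/10000000 = 0.001168 s.
t_prop = 36000000/300000000 = 0.12 s; RTT = 0.24 s.
Cycle = t_tx + RTT = 0.241168 s.
Throughput = L / cycle = 11680 / 0.241168 = 48.4 kbps.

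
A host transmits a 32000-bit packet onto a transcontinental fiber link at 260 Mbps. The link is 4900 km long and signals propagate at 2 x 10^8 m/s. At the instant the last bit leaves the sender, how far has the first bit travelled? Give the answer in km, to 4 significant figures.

24.62 km

t_tx = L/R = 32000/260000000 = 0.000123077 s.
Distance = s × t_tx = 200000000 × 0.000123077 = 24.62 km.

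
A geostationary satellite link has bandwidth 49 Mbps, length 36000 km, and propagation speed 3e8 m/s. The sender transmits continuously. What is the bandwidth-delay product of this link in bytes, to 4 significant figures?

735000 bytes

Propagation delay = 36000000 / 300000000 = 0.12 s.
BDP = R × t_prop = 49000000 × 0.12 = 5880000 bits.
In bytes: 5880000/8 = 735000 bytes.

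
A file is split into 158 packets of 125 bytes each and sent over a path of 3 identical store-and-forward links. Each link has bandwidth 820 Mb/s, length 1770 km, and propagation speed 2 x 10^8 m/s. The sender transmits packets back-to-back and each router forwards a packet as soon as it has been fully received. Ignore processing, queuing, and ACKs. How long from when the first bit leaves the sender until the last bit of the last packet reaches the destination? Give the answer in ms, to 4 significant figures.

26.75 ms

Per-hop transmission t_tx = L/R = 1000/820000000 = 0.00121951 ms.
Per-hop propagation t_prop = 1770000/200000000 = 8.85 ms.
Pipeline fill: first packet needs 3·t_tx to clear all hops; remaining 157 packets each add one t_tx.
Total = (3+158-1)·t_tx + 3·t_prop = 160·0.00121951 + 3·8.85 = 26.75 ms.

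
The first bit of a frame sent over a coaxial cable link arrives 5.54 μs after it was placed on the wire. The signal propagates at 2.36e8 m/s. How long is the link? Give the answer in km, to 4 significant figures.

1.307 km

d = s × t_prop = 236000000 × 5.54e-06 = 1.307 km.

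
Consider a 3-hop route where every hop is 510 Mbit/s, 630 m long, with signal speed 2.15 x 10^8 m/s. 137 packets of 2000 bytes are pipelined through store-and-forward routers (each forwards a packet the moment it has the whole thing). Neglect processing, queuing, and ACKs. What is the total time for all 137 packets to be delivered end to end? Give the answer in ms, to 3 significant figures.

Per-hop transmission t_tx = L/R = 16000/510000000 = 0.0313725 ms.
Per-hop propagation t_prop = 630/215000000 = 0.00293023 ms.
Pipeline fill: first packet needs 3·t_tx to clear all hops; remaining 136 packets each add one t_tx.
Total = (3+137-1)·t_tx + 3·t_prop = 139·0.0313725 + 3·0.00293023 = 4.37 ms.

4.37 ms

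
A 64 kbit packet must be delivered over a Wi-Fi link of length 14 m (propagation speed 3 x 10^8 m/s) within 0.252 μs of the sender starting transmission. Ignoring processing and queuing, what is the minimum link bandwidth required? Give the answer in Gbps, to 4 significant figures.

311.7 Gbps

Propagation delay = 14 / 300000000 = 0.0466667 μs.
Transmission budget = 0.252 − 0.0466667 = 0.205333 μs.
R ≥ L / t_tx = 64000 bits / 2.05333e-07 s = 311.7 Gbps.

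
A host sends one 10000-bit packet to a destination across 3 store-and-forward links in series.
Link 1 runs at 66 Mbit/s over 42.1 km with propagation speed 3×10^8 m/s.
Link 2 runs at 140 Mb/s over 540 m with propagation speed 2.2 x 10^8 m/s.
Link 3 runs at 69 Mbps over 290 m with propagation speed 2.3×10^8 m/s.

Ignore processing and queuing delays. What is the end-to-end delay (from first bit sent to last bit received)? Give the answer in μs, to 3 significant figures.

Transmission delays (L/R per hop): 151.515, 71.4286, 144.928 μs; sum = 367.871 μs.
Propagation delays (d/s per hop): 140.333, 2.45455, 1.26087 μs; sum = 144.049 μs.
End-to-end = 512 μs.

512 μs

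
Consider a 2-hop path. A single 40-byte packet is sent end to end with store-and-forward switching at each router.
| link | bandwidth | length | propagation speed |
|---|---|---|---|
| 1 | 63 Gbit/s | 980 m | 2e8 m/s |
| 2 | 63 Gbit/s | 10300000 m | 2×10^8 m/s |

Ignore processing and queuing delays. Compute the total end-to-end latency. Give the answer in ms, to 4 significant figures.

L = 40 × 8 = 320 bits.
Transmission delay per hop = L/R = 320/63000000000 = 5.07937e-06 ms; 2 hops → 1.01587e-05 ms.
Propagation delays (d/s per hop): 0.0049, 51.5 ms; sum = 51.5049 ms.
End-to-end = 51.50 ms.

51.50 ms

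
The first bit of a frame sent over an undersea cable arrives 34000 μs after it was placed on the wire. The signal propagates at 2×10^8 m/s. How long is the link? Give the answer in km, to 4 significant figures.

6800 km

d = s × t_prop = 200000000 × 0.034 = 6800 km.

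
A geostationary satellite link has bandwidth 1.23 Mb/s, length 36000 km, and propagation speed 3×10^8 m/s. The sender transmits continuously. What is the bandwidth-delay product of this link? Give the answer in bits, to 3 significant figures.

148000 bits

Propagation delay = 36000000 / 300000000 = 0.12 s.
BDP = R × t_prop = 1230000 × 0.12 = 147600 bits.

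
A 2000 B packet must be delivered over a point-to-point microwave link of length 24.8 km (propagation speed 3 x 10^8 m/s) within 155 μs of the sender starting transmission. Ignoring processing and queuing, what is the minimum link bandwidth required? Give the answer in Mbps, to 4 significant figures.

221.2 Mbps

L = 16000 bits.
Propagation delay = 24800 / 300000000 = 82.6667 μs.
Transmission budget = 155 − 82.6667 = 72.3333 μs.
R ≥ L / t_tx = 16000 bits / 7.23333e-05 s = 221.2 Mbps.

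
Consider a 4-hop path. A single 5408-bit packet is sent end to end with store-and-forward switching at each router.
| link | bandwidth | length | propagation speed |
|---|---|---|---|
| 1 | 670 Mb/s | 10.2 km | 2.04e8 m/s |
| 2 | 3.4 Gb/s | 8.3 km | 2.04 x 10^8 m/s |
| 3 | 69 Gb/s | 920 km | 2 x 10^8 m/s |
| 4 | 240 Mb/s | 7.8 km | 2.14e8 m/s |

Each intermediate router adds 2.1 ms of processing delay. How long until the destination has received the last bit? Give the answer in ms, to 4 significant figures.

Transmission delays (L/R per hop): 0.00807164, 0.00159059, 7.83768e-05, 0.0225333 ms; sum = 0.0322739 ms.
Propagation delays (d/s per hop): 0.05, 0.0406863, 4.6, 0.0364486 ms; sum = 4.72713 ms.
Processing at 3 router(s): 3 × 2.1 ms = 6.3 ms.
End-to-end = 11.06 ms.

11.06 ms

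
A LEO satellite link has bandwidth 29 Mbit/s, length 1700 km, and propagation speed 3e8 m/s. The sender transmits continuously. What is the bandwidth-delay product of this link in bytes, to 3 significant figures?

20500 bytes

Propagation delay = 1700000 / 300000000 = 0.00566667 s.
BDP = R × t_prop = 29000000 × 0.00566667 = 164333 bits.
In bytes: 164333/8 = 20500 bytes.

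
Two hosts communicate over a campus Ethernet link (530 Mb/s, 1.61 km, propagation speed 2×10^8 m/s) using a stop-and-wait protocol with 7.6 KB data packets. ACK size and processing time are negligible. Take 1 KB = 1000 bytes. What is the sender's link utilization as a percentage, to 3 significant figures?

t_tx = L/R = 60800/530000000 = 0.000114717 s.
t_prop = 1610/200000000 = 8.05e-06 s; RTT = 1.61e-05 s.
Cycle = t_tx + RTT = 0.000130817 s.
Utilization = t_tx / cycle = 0.000114717/0.000130817 = 87.7 %.

87.7 %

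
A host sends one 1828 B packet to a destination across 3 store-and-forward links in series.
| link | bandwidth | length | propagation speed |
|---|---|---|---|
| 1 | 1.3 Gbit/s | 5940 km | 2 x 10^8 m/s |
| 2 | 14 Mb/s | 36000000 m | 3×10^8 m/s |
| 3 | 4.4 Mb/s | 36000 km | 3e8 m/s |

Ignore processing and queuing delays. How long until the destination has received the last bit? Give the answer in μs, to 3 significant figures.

274000 μs

L = 1828 × 8 = 14624 bits.
Transmission delays (L/R per hop): 11.2492, 1044.57, 3323.64 μs; sum = 4379.46 μs.
Propagation delays (d/s per hop): 29700, 120000, 120000 μs; sum = 269700 μs.
End-to-end = 274000 μs.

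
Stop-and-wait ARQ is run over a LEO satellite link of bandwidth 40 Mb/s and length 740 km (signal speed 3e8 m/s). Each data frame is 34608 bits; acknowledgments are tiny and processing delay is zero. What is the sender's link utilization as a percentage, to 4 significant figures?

t_tx = L/R = 34608/40000000 = 0.0008652 s.
t_prop = 740000/300000000 = 0.00246667 s; RTT = 0.00493333 s.
Cycle = t_tx + RTT = 0.00579853 s.
Utilization = t_tx / cycle = 0.0008652/0.00579853 = 14.92 %.

14.92 %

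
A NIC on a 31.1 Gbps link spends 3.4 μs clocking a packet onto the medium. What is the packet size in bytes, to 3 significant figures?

13200 bytes

L = R × t_tx = 31100000000 b/s × 3.4e-06 s = 105740 bits.
In bytes: 105740 / 8 = 13200 bytes.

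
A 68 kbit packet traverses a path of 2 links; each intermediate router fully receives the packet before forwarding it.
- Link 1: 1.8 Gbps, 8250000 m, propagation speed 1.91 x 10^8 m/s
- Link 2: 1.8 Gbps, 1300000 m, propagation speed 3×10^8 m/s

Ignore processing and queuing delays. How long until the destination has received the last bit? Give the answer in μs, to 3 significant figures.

47600 μs

L = 68000 bits.
Transmission delay per hop = L/R = 68000/1800000000 = 37.7778 μs; 2 hops → 75.5556 μs.
Propagation delays (d/s per hop): 43193.7, 4333.33 μs; sum = 47527.1 μs.
End-to-end = 47600 μs.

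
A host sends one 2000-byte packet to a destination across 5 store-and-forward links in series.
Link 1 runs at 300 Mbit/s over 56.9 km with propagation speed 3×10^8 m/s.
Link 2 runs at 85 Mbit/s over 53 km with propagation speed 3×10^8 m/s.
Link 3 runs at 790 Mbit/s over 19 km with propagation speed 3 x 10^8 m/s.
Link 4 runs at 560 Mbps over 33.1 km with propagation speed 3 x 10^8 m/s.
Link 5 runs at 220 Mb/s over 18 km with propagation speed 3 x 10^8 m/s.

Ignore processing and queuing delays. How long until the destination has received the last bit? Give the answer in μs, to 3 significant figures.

963 μs

L = 2000 × 8 = 16000 bits.
Transmission delays (L/R per hop): 53.3333, 188.235, 20.2532, 28.5714, 72.7273 μs; sum = 363.12 μs.
Propagation delays (d/s per hop): 189.667, 176.667, 63.3333, 110.333, 60 μs; sum = 600 μs.
End-to-end = 963 μs.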